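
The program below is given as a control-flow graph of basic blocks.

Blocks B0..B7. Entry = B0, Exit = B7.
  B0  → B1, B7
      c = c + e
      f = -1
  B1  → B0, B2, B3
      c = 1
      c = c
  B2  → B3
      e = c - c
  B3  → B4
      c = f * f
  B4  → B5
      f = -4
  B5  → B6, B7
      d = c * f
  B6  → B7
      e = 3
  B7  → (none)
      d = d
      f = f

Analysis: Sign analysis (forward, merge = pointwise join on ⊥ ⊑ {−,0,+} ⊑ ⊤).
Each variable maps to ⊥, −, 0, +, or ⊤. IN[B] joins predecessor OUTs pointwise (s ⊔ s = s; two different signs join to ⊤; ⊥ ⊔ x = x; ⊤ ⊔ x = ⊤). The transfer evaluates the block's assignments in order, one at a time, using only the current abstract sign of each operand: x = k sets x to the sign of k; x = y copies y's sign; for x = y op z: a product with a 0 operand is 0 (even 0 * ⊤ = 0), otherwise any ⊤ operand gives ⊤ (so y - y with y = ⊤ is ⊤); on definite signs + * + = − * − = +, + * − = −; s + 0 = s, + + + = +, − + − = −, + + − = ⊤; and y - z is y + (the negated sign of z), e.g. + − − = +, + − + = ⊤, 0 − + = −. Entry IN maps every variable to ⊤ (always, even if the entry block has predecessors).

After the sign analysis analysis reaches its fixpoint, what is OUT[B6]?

Per-block solution:
  B0:   IN=(all ⊤)   OUT={f:-; rest ⊤}
  B1:   IN={f:-; rest ⊤}   OUT={c:+, f:-; rest ⊤}
  B2:   IN={c:+, f:-; rest ⊤}   OUT={c:+, f:-; rest ⊤}
  B3:   IN={c:+, f:-; rest ⊤}   OUT={c:+, f:-; rest ⊤}
  B4:   IN={c:+, f:-; rest ⊤}   OUT={c:+, f:-; rest ⊤}
  B5:   IN={c:+, f:-; rest ⊤}   OUT={c:+, d:-, f:-; rest ⊤}
  B6:   IN={c:+, d:-, f:-; rest ⊤}   OUT={c:+, d:-, e:+, f:-; rest ⊤}
  B7:   IN={f:-; rest ⊤}   OUT={f:-; rest ⊤}

Merge at B6: IN[B6] = OUT[B5] = {a: ⊤, b: ⊤, c: +, d: -, e: ⊤, f: -}
Applying B6's transfer function to that IN value gives OUT[B6] (row B6 above).

Answer: {a: ⊤, b: ⊤, c: +, d: -, e: +, f: -}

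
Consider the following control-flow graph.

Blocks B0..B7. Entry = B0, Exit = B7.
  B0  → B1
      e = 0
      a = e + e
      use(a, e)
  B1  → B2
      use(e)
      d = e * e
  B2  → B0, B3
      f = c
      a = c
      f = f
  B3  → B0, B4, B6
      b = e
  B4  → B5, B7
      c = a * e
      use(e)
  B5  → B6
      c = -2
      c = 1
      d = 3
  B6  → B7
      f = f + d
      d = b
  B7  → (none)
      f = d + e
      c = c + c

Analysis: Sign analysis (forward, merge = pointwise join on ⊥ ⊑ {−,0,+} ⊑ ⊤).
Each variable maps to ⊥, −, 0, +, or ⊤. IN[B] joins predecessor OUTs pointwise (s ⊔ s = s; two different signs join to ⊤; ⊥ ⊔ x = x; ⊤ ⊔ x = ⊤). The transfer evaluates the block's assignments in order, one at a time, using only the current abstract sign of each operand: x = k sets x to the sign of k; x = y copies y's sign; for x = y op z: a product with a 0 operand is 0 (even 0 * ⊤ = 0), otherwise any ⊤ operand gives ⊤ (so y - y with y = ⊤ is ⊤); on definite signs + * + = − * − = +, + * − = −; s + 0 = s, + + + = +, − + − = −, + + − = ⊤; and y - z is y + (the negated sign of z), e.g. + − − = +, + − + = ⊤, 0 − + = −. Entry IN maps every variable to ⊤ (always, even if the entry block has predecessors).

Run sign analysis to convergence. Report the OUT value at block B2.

Answer: {a: ⊤, b: ⊤, c: ⊤, d: 0, e: 0, f: ⊤}

Trace:
Fixpoint table:
  B0: | IN=(all ⊤) | OUT={a:0, e:0; rest ⊤}
  B1: | IN={a:0, e:0; rest ⊤} | OUT={a:0, d:0, e:0; rest ⊤}
  B2: | IN={a:0, d:0, e:0; rest ⊤} | OUT={d:0, e:0; rest ⊤}
  B3: | IN={d:0, e:0; rest ⊤} | OUT={b:0, d:0, e:0; rest ⊤}
  B4: | IN={b:0, d:0, e:0; rest ⊤} | OUT={b:0, c:0, d:0, e:0; rest ⊤}
  B5: | IN={b:0, c:0, d:0, e:0; rest ⊤} | OUT={b:0, c:+, d:+, e:0; rest ⊤}
  B6: | IN={b:0, e:0; rest ⊤} | OUT={b:0, d:0, e:0; rest ⊤}
  B7: | IN={b:0, d:0, e:0; rest ⊤} | OUT={b:0, d:0, e:0, f:0; rest ⊤}

Merge at B2: IN[B2] = OUT[B1] = {a: 0, b: ⊤, c: ⊤, d: 0, e: 0, f: ⊤}
Applying B2's transfer function to that IN value gives OUT[B2] (row B2 above).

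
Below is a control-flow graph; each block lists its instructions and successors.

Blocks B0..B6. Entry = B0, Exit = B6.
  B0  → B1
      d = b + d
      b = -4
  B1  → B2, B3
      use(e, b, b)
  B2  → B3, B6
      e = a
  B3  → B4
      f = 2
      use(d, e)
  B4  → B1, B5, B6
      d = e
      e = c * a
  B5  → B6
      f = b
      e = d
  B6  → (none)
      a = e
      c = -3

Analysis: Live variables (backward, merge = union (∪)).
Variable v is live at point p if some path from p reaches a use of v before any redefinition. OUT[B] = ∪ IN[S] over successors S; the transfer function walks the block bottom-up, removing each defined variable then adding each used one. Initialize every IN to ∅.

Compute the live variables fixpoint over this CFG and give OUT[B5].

Answer: {e}

Derivation:
Converged values:
  B0:   IN={a, b, c, d, e}   OUT={a, b, c, d, e}
  B1:   IN={a, b, c, d, e}   OUT={a, b, c, d, e}
  B2:   IN={a, b, c, d}   OUT={a, b, c, d, e}
  B3:   IN={a, b, c, d, e}   OUT={a, b, c, e}
  B4:   IN={a, b, c, e}   OUT={a, b, c, d, e}
  B5:   IN={b, d}   OUT={e}
  B6:   IN={e}   OUT={}

Merge at B5: OUT[B5] = IN[B6] = {e}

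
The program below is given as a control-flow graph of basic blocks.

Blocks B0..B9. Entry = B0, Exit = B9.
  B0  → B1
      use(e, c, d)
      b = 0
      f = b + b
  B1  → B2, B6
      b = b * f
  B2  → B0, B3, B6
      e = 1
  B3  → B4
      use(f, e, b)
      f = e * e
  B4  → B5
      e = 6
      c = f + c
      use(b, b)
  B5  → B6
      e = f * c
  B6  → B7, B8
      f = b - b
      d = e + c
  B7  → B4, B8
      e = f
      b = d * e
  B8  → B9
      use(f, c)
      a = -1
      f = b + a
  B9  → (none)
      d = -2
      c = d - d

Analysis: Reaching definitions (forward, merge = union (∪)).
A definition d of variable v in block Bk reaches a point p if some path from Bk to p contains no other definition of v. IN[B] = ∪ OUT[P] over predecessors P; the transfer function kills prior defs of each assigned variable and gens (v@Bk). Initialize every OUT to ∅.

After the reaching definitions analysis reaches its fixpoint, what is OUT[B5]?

Answer: {b@B1, b@B7, c@B4, d@B6, e@B5, f@B3, f@B6}

Working:
Converged values:
  B0: | IN={b@B1, e@B2, f@B0} | OUT={b@B0, e@B2, f@B0}
  B1: | IN={b@B0, e@B2, f@B0} | OUT={b@B1, e@B2, f@B0}
  B2: | IN={b@B1, e@B2, f@B0} | OUT={b@B1, e@B2, f@B0}
  B3: | IN={b@B1, e@B2, f@B0} | OUT={b@B1, e@B2, f@B3}
  B4: | IN={b@B1, b@B7, c@B4, d@B6, e@B2, e@B7, f@B3, f@B6} | OUT={b@B1, b@B7, c@B4, d@B6, e@B4, f@B3, f@B6}
  B5: | IN={b@B1, b@B7, c@B4, d@B6, e@B4, f@B3, f@B6} | OUT={b@B1, b@B7, c@B4, d@B6, e@B5, f@B3, f@B6}
  B6: | IN={b@B1, b@B7, c@B4, d@B6, e@B2, e@B5, f@B0, f@B3, f@B6} | OUT={b@B1, b@B7, c@B4, d@B6, e@B2, e@B5, f@B6}
  B7: | IN={b@B1, b@B7, c@B4, d@B6, e@B2, e@B5, f@B6} | OUT={b@B7, c@B4, d@B6, e@B7, f@B6}
  B8: | IN={b@B1, b@B7, c@B4, d@B6, e@B2, e@B5, e@B7, f@B6} | OUT={a@B8, b@B1, b@B7, c@B4, d@B6, e@B2, e@B5, e@B7, f@B8}
  B9: | IN={a@B8, b@B1, b@B7, c@B4, d@B6, e@B2, e@B5, e@B7, f@B8} | OUT={a@B8, b@B1, b@B7, c@B9, d@B9, e@B2, e@B5, e@B7, f@B8}

Merge at B5: IN[B5] = OUT[B4] = {b@B1, b@B7, c@B4, d@B6, e@B4, f@B3, f@B6}
Applying B5's transfer function to that IN value gives OUT[B5] (row B5 above).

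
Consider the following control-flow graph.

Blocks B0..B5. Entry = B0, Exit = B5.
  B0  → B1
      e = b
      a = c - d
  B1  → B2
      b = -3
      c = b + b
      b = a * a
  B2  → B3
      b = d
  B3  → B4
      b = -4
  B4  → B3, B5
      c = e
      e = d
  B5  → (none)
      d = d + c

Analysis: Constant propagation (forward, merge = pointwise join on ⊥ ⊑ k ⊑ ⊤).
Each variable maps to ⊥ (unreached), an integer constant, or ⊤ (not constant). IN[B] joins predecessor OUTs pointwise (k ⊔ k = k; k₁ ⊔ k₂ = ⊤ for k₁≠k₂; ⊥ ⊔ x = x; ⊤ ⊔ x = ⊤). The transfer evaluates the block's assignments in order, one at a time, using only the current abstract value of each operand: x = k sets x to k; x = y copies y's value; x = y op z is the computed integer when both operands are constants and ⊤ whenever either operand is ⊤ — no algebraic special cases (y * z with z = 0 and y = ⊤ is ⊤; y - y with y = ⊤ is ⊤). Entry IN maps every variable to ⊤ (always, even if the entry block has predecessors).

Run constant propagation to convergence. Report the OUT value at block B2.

Answer: {a: ⊤, b: ⊤, c: -6, d: ⊤, e: ⊤, f: ⊤}

Working:
Converged values:
  B0: | IN=(all ⊤) | OUT=(all ⊤)
  B1: | IN=(all ⊤) | OUT={c:-6; rest ⊤}
  B2: | IN={c:-6; rest ⊤} | OUT={c:-6; rest ⊤}
  B3: | IN=(all ⊤) | OUT={b:-4; rest ⊤}
  B4: | IN={b:-4; rest ⊤} | OUT={b:-4; rest ⊤}
  B5: | IN={b:-4; rest ⊤} | OUT={b:-4; rest ⊤}

Merge at B2: IN[B2] = OUT[B1] = {a: ⊤, b: ⊤, c: -6, d: ⊤, e: ⊤, f: ⊤}
Applying B2's transfer function to that IN value gives OUT[B2] (row B2 above).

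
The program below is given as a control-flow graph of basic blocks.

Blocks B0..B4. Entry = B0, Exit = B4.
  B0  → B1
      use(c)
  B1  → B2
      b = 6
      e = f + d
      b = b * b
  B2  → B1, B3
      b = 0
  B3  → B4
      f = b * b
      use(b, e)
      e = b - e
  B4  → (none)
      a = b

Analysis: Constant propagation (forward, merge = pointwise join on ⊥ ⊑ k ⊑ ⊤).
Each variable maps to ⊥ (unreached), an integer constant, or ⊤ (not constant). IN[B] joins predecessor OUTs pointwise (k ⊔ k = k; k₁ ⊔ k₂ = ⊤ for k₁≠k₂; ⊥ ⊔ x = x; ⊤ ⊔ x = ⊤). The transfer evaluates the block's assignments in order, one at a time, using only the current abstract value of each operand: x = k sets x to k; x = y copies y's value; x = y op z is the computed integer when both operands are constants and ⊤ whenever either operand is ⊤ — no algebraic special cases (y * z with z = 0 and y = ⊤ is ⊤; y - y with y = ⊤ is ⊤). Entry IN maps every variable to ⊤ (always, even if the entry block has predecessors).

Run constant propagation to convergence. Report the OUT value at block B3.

Answer: {a: ⊤, b: 0, c: ⊤, d: ⊤, e: ⊤, f: 0}

Derivation:
Fixpoint table:
  B0:   IN=(all ⊤)   OUT=(all ⊤)
  B1:   IN=(all ⊤)   OUT={b:36; rest ⊤}
  B2:   IN={b:36; rest ⊤}   OUT={b:0; rest ⊤}
  B3:   IN={b:0; rest ⊤}   OUT={b:0, f:0; rest ⊤}
  B4:   IN={b:0, f:0; rest ⊤}   OUT={a:0, b:0, f:0; rest ⊤}

Merge at B3: IN[B3] = OUT[B2] = {a: ⊤, b: 0, c: ⊤, d: ⊤, e: ⊤, f: ⊤}
Applying B3's transfer function to that IN value gives OUT[B3] (row B3 above).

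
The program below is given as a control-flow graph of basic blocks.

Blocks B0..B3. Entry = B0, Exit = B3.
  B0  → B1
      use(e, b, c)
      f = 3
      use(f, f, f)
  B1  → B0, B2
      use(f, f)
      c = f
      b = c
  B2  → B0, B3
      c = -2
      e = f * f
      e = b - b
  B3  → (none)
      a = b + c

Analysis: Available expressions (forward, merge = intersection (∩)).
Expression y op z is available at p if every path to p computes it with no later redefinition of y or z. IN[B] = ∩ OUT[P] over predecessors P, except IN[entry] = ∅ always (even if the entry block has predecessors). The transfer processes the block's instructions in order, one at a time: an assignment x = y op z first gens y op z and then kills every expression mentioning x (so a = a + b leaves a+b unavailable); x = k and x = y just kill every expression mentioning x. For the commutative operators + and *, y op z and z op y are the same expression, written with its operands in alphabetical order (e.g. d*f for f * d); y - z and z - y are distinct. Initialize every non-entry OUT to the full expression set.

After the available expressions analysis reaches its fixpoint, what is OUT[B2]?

Answer: {b-b, f*f}

Trace:
Per-block solution:
  B0:   IN={}   OUT={}
  B1:   IN={}   OUT={}
  B2:   IN={}   OUT={b-b, f*f}
  B3:   IN={b-b, f*f}   OUT={b+c, b-b, f*f}

Merge at B2: IN[B2] = OUT[B1] = {}
Applying B2's transfer function to that IN value gives OUT[B2] (row B2 above).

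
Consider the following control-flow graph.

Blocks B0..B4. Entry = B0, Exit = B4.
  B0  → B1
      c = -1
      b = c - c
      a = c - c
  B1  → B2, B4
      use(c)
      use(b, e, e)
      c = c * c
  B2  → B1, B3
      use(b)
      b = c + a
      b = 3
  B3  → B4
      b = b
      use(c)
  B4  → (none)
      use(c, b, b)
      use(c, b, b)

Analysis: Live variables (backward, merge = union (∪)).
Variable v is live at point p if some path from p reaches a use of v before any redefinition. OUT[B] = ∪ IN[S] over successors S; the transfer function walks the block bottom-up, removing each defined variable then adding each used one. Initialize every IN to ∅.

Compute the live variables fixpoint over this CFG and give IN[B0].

Answer: {e}

Trace:
Fixpoint table:
  B0: | IN={e} | OUT={a, b, c, e}
  B1: | IN={a, b, c, e} | OUT={a, b, c, e}
  B2: | IN={a, b, c, e} | OUT={a, b, c, e}
  B3: | IN={b, c} | OUT={b, c}
  B4: | IN={b, c} | OUT={}

Merge at B0: OUT[B0] = IN[B1] = {a, b, c, e}
Applying B0's transfer function to that OUT value gives IN[B0] (row B0 above).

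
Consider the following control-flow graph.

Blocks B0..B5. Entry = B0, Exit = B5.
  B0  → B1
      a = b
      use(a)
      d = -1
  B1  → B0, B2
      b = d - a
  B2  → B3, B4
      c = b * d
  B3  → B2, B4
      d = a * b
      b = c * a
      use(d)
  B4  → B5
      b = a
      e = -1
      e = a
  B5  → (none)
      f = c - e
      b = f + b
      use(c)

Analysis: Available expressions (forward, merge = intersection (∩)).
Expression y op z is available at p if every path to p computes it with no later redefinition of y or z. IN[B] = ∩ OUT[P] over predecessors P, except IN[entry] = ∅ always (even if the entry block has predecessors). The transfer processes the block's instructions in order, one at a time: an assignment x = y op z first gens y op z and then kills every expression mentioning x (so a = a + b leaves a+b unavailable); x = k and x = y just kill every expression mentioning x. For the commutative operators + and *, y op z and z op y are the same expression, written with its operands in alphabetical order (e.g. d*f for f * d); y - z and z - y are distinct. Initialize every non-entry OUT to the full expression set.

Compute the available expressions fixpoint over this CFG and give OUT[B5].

Per-block solution:
  B0: | IN={} | OUT={}
  B1: | IN={} | OUT={d-a}
  B2: | IN={} | OUT={b*d}
  B3: | IN={b*d} | OUT={a*c}
  B4: | IN={} | OUT={}
  B5: | IN={} | OUT={c-e}

Merge at B5: IN[B5] = OUT[B4] = {}
Applying B5's transfer function to that IN value gives OUT[B5] (row B5 above).

Answer: {c-e}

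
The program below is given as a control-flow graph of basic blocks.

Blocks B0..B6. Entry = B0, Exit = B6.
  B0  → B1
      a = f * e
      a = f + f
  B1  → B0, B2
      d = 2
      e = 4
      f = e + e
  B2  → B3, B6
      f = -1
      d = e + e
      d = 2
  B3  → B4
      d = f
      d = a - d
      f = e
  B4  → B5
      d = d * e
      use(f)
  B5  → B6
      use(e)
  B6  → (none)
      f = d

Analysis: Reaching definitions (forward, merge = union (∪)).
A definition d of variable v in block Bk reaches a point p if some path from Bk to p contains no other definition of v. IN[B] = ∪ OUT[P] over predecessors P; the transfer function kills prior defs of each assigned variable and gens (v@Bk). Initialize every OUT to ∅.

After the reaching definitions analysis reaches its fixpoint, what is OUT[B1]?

Answer: {a@B0, d@B1, e@B1, f@B1}

Trace:
Per-block solution:
  B0:   IN={a@B0, d@B1, e@B1, f@B1}   OUT={a@B0, d@B1, e@B1, f@B1}
  B1:   IN={a@B0, d@B1, e@B1, f@B1}   OUT={a@B0, d@B1, e@B1, f@B1}
  B2:   IN={a@B0, d@B1, e@B1, f@B1}   OUT={a@B0, d@B2, e@B1, f@B2}
  B3:   IN={a@B0, d@B2, e@B1, f@B2}   OUT={a@B0, d@B3, e@B1, f@B3}
  B4:   IN={a@B0, d@B3, e@B1, f@B3}   OUT={a@B0, d@B4, e@B1, f@B3}
  B5:   IN={a@B0, d@B4, e@B1, f@B3}   OUT={a@B0, d@B4, e@B1, f@B3}
  B6:   IN={a@B0, d@B2, d@B4, e@B1, f@B2, f@B3}   OUT={a@B0, d@B2, d@B4, e@B1, f@B6}

Merge at B1: IN[B1] = OUT[B0] = {a@B0, d@B1, e@B1, f@B1}
Applying B1's transfer function to that IN value gives OUT[B1] (row B1 above).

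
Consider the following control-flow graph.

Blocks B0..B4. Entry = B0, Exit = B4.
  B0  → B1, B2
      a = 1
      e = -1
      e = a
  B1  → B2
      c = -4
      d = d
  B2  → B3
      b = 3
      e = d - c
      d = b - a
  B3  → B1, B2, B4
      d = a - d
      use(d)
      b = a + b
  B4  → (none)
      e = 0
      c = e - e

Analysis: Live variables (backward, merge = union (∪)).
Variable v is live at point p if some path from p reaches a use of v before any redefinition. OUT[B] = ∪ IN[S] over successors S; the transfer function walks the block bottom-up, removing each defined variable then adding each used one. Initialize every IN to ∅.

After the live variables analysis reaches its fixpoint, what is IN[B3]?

Converged values:
  B0:  IN={c, d}  OUT={a, c, d}
  B1:  IN={a, d}  OUT={a, c, d}
  B2:  IN={a, c, d}  OUT={a, b, c, d}
  B3:  IN={a, b, c, d}  OUT={a, c, d}
  B4:  IN={}  OUT={}

Merge at B3: OUT[B3] = IN[B1] ⊔ IN[B2] ⊔ IN[B4] = {a, c, d}
Applying B3's transfer function to that OUT value gives IN[B3] (row B3 above).

Answer: {a, b, c, d}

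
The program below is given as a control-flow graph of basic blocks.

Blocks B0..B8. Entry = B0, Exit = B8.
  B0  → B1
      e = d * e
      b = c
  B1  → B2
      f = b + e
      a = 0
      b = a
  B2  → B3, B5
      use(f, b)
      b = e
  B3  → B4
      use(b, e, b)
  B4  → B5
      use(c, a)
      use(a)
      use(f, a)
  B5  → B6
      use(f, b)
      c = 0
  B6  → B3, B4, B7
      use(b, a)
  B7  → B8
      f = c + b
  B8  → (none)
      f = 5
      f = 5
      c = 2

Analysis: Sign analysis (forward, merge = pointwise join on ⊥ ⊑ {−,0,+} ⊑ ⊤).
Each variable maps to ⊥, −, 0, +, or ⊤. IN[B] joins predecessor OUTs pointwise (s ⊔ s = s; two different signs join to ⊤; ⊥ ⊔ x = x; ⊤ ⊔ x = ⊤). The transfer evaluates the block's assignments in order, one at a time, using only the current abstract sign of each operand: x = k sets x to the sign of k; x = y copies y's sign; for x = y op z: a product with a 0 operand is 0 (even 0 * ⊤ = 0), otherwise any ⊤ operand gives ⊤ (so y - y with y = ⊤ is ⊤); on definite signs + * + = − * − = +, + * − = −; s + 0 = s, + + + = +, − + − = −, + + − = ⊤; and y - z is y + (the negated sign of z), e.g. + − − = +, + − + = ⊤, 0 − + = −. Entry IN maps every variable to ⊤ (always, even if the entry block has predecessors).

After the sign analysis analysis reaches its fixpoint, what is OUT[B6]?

Answer: {a: 0, b: ⊤, c: 0, d: ⊤, e: ⊤, f: ⊤}

Derivation:
Converged values:
  B0:   IN=(all ⊤)   OUT=(all ⊤)
  B1:   IN=(all ⊤)   OUT={a:0, b:0; rest ⊤}
  B2:   IN={a:0, b:0; rest ⊤}   OUT={a:0; rest ⊤}
  B3:   IN={a:0; rest ⊤}   OUT={a:0; rest ⊤}
  B4:   IN={a:0; rest ⊤}   OUT={a:0; rest ⊤}
  B5:   IN={a:0; rest ⊤}   OUT={a:0, c:0; rest ⊤}
  B6:   IN={a:0, c:0; rest ⊤}   OUT={a:0, c:0; rest ⊤}
  B7:   IN={a:0, c:0; rest ⊤}   OUT={a:0, c:0; rest ⊤}
  B8:   IN={a:0, c:0; rest ⊤}   OUT={a:0, c:+, f:+; rest ⊤}

Merge at B6: IN[B6] = OUT[B5] = {a: 0, b: ⊤, c: 0, d: ⊤, e: ⊤, f: ⊤}
Applying B6's transfer function to that IN value gives OUT[B6] (row B6 above).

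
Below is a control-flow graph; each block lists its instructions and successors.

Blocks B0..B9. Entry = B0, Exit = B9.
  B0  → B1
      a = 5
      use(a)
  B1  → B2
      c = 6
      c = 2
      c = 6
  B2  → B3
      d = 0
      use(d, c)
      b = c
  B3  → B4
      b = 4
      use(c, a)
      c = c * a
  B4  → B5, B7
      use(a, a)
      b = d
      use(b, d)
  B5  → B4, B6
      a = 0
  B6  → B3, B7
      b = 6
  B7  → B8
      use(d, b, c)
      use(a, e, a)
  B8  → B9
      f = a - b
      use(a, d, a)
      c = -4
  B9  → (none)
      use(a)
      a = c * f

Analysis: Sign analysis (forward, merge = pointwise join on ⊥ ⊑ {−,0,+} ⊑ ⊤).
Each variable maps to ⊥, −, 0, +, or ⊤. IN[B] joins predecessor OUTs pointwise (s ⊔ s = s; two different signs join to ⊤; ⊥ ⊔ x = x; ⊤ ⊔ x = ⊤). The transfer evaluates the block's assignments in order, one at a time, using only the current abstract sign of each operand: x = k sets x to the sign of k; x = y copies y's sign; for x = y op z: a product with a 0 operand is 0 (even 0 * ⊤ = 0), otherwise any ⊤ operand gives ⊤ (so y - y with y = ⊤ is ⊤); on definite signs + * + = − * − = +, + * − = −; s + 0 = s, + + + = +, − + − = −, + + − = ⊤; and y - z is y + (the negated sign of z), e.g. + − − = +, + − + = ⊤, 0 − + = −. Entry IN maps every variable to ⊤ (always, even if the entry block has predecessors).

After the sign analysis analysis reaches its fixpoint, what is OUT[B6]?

Fixpoint table:
  B0: | IN=(all ⊤) | OUT={a:+; rest ⊤}
  B1: | IN={a:+; rest ⊤} | OUT={a:+, c:+; rest ⊤}
  B2: | IN={a:+, c:+; rest ⊤} | OUT={a:+, b:+, c:+, d:0; rest ⊤}
  B3: | IN={b:+, d:0; rest ⊤} | OUT={b:+, d:0; rest ⊤}
  B4: | IN={d:0; rest ⊤} | OUT={b:0, d:0; rest ⊤}
  B5: | IN={b:0, d:0; rest ⊤} | OUT={a:0, b:0, d:0; rest ⊤}
  B6: | IN={a:0, b:0, d:0; rest ⊤} | OUT={a:0, b:+, d:0; rest ⊤}
  B7: | IN={d:0; rest ⊤} | OUT={d:0; rest ⊤}
  B8: | IN={d:0; rest ⊤} | OUT={c:-, d:0; rest ⊤}
  B9: | IN={c:-, d:0; rest ⊤} | OUT={c:-, d:0; rest ⊤}

Merge at B6: IN[B6] = OUT[B5] = {a: 0, b: 0, c: ⊤, d: 0, e: ⊤, f: ⊤}
Applying B6's transfer function to that IN value gives OUT[B6] (row B6 above).

Answer: {a: 0, b: +, c: ⊤, d: 0, e: ⊤, f: ⊤}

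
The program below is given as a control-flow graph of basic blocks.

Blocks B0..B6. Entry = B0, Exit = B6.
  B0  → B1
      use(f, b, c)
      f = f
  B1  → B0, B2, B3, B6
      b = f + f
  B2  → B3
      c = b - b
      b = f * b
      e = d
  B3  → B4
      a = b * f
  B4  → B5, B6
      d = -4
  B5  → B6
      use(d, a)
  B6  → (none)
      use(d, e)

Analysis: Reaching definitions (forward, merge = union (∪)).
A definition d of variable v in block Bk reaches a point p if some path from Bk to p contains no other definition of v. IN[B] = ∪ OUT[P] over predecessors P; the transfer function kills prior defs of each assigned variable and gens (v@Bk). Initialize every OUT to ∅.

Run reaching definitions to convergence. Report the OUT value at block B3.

Fixpoint table:
  B0: | IN={b@B1, f@B0} | OUT={b@B1, f@B0}
  B1: | IN={b@B1, f@B0} | OUT={b@B1, f@B0}
  B2: | IN={b@B1, f@B0} | OUT={b@B2, c@B2, e@B2, f@B0}
  B3: | IN={b@B1, b@B2, c@B2, e@B2, f@B0} | OUT={a@B3, b@B1, b@B2, c@B2, e@B2, f@B0}
  B4: | IN={a@B3, b@B1, b@B2, c@B2, e@B2, f@B0} | OUT={a@B3, b@B1, b@B2, c@B2, d@B4, e@B2, f@B0}
  B5: | IN={a@B3, b@B1, b@B2, c@B2, d@B4, e@B2, f@B0} | OUT={a@B3, b@B1, b@B2, c@B2, d@B4, e@B2, f@B0}
  B6: | IN={a@B3, b@B1, b@B2, c@B2, d@B4, e@B2, f@B0} | OUT={a@B3, b@B1, b@B2, c@B2, d@B4, e@B2, f@B0}

Merge at B3: IN[B3] = OUT[B1] ⊔ OUT[B2] = {b@B1, b@B2, c@B2, e@B2, f@B0}
Applying B3's transfer function to that IN value gives OUT[B3] (row B3 above).

Answer: {a@B3, b@B1, b@B2, c@B2, e@B2, f@B0}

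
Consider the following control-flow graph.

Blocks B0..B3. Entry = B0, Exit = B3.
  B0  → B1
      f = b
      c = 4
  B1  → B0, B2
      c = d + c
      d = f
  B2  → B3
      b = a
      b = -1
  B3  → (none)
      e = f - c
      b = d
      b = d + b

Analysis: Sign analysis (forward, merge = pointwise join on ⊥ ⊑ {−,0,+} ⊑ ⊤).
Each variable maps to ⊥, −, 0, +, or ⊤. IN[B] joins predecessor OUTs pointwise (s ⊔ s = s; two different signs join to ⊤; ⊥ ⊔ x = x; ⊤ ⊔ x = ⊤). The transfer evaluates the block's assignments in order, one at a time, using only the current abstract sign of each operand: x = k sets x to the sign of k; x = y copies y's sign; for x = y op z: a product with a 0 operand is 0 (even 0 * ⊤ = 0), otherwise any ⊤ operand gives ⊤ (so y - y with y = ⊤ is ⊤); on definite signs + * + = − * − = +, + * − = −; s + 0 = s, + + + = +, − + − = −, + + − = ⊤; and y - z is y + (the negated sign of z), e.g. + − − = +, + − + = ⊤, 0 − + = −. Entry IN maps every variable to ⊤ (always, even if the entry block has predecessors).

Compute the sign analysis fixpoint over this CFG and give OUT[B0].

Answer: {a: ⊤, b: ⊤, c: +, d: ⊤, e: ⊤, f: ⊤}

Trace:
Converged values:
  B0: | IN=(all ⊤) | OUT={c:+; rest ⊤}
  B1: | IN={c:+; rest ⊤} | OUT=(all ⊤)
  B2: | IN=(all ⊤) | OUT={b:-; rest ⊤}
  B3: | IN={b:-; rest ⊤} | OUT=(all ⊤)

Merge at B0 (entry node, so the boundary value (all ⊤) is joined with the incoming edge(s)): IN[B0] = (all ⊤) ⊔ OUT[B1] = {a: ⊤, b: ⊤, c: ⊤, d: ⊤, e: ⊤, f: ⊤}
Applying B0's transfer function to that IN value gives OUT[B0] (row B0 above).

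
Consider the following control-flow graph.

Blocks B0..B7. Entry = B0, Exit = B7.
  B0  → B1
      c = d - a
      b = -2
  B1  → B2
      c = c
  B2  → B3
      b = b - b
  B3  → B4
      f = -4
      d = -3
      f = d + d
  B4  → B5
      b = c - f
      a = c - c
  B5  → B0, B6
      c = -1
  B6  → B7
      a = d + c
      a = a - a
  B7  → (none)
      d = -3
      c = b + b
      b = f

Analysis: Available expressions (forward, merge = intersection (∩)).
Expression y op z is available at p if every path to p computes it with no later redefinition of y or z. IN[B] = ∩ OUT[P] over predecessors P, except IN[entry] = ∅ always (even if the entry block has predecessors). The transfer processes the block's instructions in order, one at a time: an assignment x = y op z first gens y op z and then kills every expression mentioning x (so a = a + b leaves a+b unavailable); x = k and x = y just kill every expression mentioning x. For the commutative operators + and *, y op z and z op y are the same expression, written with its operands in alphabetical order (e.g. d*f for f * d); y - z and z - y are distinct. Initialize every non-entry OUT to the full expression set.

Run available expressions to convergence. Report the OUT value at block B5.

Fixpoint table:
  B0:   IN={}   OUT={d-a}
  B1:   IN={d-a}   OUT={d-a}
  B2:   IN={d-a}   OUT={d-a}
  B3:   IN={d-a}   OUT={d+d}
  B4:   IN={d+d}   OUT={c-c, c-f, d+d}
  B5:   IN={c-c, c-f, d+d}   OUT={d+d}
  B6:   IN={d+d}   OUT={c+d, d+d}
  B7:   IN={c+d, d+d}   OUT={}

Merge at B5: IN[B5] = OUT[B4] = {c-c, c-f, d+d}
Applying B5's transfer function to that IN value gives OUT[B5] (row B5 above).

Answer: {d+d}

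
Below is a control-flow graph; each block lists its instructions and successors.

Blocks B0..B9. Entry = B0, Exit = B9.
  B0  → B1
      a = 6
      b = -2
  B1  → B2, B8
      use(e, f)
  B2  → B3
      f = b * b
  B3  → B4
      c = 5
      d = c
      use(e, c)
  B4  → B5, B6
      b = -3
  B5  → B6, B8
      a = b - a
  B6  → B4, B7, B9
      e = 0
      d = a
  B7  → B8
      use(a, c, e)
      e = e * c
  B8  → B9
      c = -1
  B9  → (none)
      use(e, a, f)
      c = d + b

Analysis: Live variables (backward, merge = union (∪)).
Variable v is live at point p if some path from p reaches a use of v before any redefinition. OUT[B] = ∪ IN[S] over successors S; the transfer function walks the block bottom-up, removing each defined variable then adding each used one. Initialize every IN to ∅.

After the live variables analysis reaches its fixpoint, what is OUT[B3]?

Converged values:
  B0:   IN={d, e, f}   OUT={a, b, d, e, f}
  B1:   IN={a, b, d, e, f}   OUT={a, b, d, e, f}
  B2:   IN={a, b, e}   OUT={a, e, f}
  B3:   IN={a, e, f}   OUT={a, c, d, e, f}
  B4:   IN={a, c, d, e, f}   OUT={a, b, c, d, e, f}
  B5:   IN={a, b, c, d, e, f}   OUT={a, b, c, d, e, f}
  B6:   IN={a, b, c, f}   OUT={a, b, c, d, e, f}
  B7:   IN={a, b, c, d, e, f}   OUT={a, b, d, e, f}
  B8:   IN={a, b, d, e, f}   OUT={a, b, d, e, f}
  B9:   IN={a, b, d, e, f}   OUT={}

Merge at B3: OUT[B3] = IN[B4] = {a, c, d, e, f}

Answer: {a, c, d, e, f}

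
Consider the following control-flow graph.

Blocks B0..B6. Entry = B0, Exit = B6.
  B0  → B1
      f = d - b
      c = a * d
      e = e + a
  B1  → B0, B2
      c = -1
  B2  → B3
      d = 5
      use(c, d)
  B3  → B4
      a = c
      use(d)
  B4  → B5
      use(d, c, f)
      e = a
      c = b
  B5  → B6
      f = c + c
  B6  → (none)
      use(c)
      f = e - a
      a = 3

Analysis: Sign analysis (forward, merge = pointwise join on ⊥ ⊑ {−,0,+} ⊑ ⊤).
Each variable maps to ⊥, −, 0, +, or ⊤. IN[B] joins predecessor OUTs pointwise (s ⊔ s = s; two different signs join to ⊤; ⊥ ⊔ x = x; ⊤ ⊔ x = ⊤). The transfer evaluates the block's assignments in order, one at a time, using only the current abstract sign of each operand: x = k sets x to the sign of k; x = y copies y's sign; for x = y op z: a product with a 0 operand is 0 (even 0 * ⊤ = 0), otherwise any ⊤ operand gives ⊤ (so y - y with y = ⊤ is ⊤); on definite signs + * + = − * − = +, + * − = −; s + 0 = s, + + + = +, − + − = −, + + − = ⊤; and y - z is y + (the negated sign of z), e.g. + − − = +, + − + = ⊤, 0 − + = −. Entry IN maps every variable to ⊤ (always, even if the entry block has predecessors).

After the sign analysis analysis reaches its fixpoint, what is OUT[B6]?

Answer: {a: +, b: ⊤, c: ⊤, d: +, e: -, f: ⊤}

Trace:
Per-block solution:
  B0:   IN=(all ⊤)   OUT=(all ⊤)
  B1:   IN=(all ⊤)   OUT={c:-; rest ⊤}
  B2:   IN={c:-; rest ⊤}   OUT={c:-, d:+; rest ⊤}
  B3:   IN={c:-, d:+; rest ⊤}   OUT={a:-, c:-, d:+; rest ⊤}
  B4:   IN={a:-, c:-, d:+; rest ⊤}   OUT={a:-, d:+, e:-; rest ⊤}
  B5:   IN={a:-, d:+, e:-; rest ⊤}   OUT={a:-, d:+, e:-; rest ⊤}
  B6:   IN={a:-, d:+, e:-; rest ⊤}   OUT={a:+, d:+, e:-; rest ⊤}

Merge at B6: IN[B6] = OUT[B5] = {a: -, b: ⊤, c: ⊤, d: +, e: -, f: ⊤}
Applying B6's transfer function to that IN value gives OUT[B6] (row B6 above).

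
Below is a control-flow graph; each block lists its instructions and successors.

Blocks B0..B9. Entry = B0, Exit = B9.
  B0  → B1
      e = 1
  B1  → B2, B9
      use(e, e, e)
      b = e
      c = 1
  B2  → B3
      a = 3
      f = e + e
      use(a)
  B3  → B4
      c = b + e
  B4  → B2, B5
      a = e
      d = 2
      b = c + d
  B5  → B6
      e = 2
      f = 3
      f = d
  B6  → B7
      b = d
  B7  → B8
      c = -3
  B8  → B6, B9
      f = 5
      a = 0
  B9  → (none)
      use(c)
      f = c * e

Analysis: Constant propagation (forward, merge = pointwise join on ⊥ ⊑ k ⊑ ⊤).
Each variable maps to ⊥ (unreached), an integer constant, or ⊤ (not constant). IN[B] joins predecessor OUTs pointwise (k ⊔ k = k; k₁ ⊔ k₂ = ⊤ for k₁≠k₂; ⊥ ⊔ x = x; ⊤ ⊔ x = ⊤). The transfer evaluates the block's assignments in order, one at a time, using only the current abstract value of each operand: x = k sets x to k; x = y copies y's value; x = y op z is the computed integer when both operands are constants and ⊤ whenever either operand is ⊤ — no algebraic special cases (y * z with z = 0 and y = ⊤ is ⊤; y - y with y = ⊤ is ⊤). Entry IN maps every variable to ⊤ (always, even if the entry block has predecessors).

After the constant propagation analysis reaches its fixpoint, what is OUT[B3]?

Answer: {a: 3, b: ⊤, c: ⊤, d: ⊤, e: 1, f: 2}

Derivation:
Per-block solution:
  B0:   IN=(all ⊤)   OUT={e:1; rest ⊤}
  B1:   IN={e:1; rest ⊤}   OUT={b:1, c:1, e:1; rest ⊤}
  B2:   IN={e:1; rest ⊤}   OUT={a:3, e:1, f:2; rest ⊤}
  B3:   IN={a:3, e:1, f:2; rest ⊤}   OUT={a:3, e:1, f:2; rest ⊤}
  B4:   IN={a:3, e:1, f:2; rest ⊤}   OUT={a:1, d:2, e:1, f:2; rest ⊤}
  B5:   IN={a:1, d:2, e:1, f:2; rest ⊤}   OUT={a:1, d:2, e:2, f:2; rest ⊤}
  B6:   IN={d:2, e:2; rest ⊤}   OUT={b:2, d:2, e:2; rest ⊤}
  B7:   IN={b:2, d:2, e:2; rest ⊤}   OUT={b:2, c:-3, d:2, e:2; rest ⊤}
  B8:   IN={b:2, c:-3, d:2, e:2; rest ⊤}   OUT={a:0, b:2, c:-3, d:2, e:2, f:5; rest ⊤}
  B9:   IN=(all ⊤)   OUT=(all ⊤)

Merge at B3: IN[B3] = OUT[B2] = {a: 3, b: ⊤, c: ⊤, d: ⊤, e: 1, f: 2}
Applying B3's transfer function to that IN value gives OUT[B3] (row B3 above).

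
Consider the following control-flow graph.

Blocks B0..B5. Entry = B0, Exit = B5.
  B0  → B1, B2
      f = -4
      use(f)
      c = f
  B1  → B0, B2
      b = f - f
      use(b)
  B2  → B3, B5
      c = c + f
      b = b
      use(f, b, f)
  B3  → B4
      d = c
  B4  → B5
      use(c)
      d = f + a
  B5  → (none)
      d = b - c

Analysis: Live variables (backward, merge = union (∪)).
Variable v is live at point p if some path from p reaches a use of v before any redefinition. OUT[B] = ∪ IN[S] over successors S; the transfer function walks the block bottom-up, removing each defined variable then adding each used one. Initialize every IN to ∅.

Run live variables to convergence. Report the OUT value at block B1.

Fixpoint table:
  B0:   IN={a, b}   OUT={a, b, c, f}
  B1:   IN={a, c, f}   OUT={a, b, c, f}
  B2:   IN={a, b, c, f}   OUT={a, b, c, f}
  B3:   IN={a, b, c, f}   OUT={a, b, c, f}
  B4:   IN={a, b, c, f}   OUT={b, c}
  B5:   IN={b, c}   OUT={}

Merge at B1: OUT[B1] = IN[B0] ⊔ IN[B2] = {a, b, c, f}

Answer: {a, b, c, f}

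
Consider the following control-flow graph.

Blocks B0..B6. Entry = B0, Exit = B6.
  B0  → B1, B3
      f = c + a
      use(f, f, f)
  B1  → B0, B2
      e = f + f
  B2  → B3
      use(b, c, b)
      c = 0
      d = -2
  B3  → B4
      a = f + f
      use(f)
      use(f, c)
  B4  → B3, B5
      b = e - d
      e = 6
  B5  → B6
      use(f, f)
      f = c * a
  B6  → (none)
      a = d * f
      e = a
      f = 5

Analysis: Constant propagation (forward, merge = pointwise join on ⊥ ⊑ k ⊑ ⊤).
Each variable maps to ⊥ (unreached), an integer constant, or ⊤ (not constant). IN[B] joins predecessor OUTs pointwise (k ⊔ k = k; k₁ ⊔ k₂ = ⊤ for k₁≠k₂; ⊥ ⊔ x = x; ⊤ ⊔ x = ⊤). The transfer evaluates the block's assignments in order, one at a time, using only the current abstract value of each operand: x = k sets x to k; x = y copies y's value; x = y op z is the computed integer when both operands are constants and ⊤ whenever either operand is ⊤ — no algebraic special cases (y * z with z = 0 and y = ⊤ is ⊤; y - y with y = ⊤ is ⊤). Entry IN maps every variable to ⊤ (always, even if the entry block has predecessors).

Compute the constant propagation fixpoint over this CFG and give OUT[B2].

Answer: {a: ⊤, b: ⊤, c: 0, d: -2, e: ⊤, f: ⊤}

Derivation:
Per-block solution:
  B0: | IN=(all ⊤) | OUT=(all ⊤)
  B1: | IN=(all ⊤) | OUT=(all ⊤)
  B2: | IN=(all ⊤) | OUT={c:0, d:-2; rest ⊤}
  B3: | IN=(all ⊤) | OUT=(all ⊤)
  B4: | IN=(all ⊤) | OUT={e:6; rest ⊤}
  B5: | IN={e:6; rest ⊤} | OUT={e:6; rest ⊤}
  B6: | IN={e:6; rest ⊤} | OUT={f:5; rest ⊤}

Merge at B2: IN[B2] = OUT[B1] = {a: ⊤, b: ⊤, c: ⊤, d: ⊤, e: ⊤, f: ⊤}
Applying B2's transfer function to that IN value gives OUT[B2] (row B2 above).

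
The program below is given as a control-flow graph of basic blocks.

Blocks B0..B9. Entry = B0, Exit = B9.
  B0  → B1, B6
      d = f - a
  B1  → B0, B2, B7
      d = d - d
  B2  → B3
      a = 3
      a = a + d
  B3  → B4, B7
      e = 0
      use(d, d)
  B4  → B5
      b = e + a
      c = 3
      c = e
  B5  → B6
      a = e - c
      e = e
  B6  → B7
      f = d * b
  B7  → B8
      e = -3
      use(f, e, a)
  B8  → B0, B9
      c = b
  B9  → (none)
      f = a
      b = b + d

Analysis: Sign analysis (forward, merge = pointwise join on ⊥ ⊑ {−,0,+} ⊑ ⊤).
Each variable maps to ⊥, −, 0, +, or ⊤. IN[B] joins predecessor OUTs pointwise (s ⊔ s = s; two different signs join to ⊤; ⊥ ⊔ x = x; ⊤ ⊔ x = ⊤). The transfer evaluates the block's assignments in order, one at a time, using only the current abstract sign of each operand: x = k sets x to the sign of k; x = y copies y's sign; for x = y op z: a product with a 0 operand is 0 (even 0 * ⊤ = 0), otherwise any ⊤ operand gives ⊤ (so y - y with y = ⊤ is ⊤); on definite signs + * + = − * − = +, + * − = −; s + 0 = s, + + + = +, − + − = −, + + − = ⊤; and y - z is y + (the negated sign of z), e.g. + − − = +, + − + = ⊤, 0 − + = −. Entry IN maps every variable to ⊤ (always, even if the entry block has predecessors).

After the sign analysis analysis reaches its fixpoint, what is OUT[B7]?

Per-block solution:
  B0: | IN=(all ⊤) | OUT=(all ⊤)
  B1: | IN=(all ⊤) | OUT=(all ⊤)
  B2: | IN=(all ⊤) | OUT=(all ⊤)
  B3: | IN=(all ⊤) | OUT={e:0; rest ⊤}
  B4: | IN={e:0; rest ⊤} | OUT={c:0, e:0; rest ⊤}
  B5: | IN={c:0, e:0; rest ⊤} | OUT={a:0, c:0, e:0; rest ⊤}
  B6: | IN=(all ⊤) | OUT=(all ⊤)
  B7: | IN=(all ⊤) | OUT={e:-; rest ⊤}
  B8: | IN={e:-; rest ⊤} | OUT={e:-; rest ⊤}
  B9: | IN={e:-; rest ⊤} | OUT={e:-; rest ⊤}

Merge at B7: IN[B7] = OUT[B1] ⊔ OUT[B3] ⊔ OUT[B6] = {a: ⊤, b: ⊤, c: ⊤, d: ⊤, e: ⊤, f: ⊤}
Applying B7's transfer function to that IN value gives OUT[B7] (row B7 above).

Answer: {a: ⊤, b: ⊤, c: ⊤, d: ⊤, e: -, f: ⊤}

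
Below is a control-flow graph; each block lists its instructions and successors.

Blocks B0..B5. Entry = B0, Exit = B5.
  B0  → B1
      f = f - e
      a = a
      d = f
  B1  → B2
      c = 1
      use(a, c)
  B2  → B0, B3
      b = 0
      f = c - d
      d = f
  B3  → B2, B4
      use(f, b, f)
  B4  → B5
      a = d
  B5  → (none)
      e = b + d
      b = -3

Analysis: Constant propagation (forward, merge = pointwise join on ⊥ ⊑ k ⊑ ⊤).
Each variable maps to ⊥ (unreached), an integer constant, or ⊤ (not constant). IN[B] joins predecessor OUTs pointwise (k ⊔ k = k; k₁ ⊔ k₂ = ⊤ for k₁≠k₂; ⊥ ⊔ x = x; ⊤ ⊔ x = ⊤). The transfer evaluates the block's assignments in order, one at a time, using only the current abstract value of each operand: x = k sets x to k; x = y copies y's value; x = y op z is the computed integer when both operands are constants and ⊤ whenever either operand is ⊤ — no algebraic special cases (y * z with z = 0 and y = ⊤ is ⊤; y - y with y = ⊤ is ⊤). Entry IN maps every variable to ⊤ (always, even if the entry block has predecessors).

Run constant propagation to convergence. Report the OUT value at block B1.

Per-block solution:
  B0:  IN=(all ⊤)  OUT=(all ⊤)
  B1:  IN=(all ⊤)  OUT={c:1; rest ⊤}
  B2:  IN={c:1; rest ⊤}  OUT={b:0, c:1; rest ⊤}
  B3:  IN={b:0, c:1; rest ⊤}  OUT={b:0, c:1; rest ⊤}
  B4:  IN={b:0, c:1; rest ⊤}  OUT={b:0, c:1; rest ⊤}
  B5:  IN={b:0, c:1; rest ⊤}  OUT={b:-3, c:1; rest ⊤}

Merge at B1: IN[B1] = OUT[B0] = {a: ⊤, b: ⊤, c: ⊤, d: ⊤, e: ⊤, f: ⊤}
Applying B1's transfer function to that IN value gives OUT[B1] (row B1 above).

Answer: {a: ⊤, b: ⊤, c: 1, d: ⊤, e: ⊤, f: ⊤}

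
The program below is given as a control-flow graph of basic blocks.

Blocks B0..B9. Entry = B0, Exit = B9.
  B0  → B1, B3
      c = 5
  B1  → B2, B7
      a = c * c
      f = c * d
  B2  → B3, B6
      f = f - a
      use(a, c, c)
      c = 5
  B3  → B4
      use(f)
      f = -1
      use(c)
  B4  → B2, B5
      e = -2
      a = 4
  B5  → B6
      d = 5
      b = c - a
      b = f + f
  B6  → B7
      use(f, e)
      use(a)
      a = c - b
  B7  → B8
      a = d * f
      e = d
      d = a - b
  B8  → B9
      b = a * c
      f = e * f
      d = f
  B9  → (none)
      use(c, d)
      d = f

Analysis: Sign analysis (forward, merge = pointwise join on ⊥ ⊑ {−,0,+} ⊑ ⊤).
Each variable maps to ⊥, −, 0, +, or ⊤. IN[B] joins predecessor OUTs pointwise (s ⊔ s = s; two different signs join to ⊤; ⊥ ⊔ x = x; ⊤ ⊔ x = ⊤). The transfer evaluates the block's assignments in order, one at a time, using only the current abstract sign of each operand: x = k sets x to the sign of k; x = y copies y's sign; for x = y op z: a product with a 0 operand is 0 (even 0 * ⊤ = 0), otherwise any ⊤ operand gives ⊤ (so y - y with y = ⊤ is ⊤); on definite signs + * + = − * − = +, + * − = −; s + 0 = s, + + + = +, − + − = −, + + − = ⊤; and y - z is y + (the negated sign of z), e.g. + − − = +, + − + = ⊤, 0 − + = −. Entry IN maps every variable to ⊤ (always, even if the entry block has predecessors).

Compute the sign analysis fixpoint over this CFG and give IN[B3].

Per-block solution:
  B0:  IN=(all ⊤)  OUT={c:+; rest ⊤}
  B1:  IN={c:+; rest ⊤}  OUT={a:+, c:+; rest ⊤}
  B2:  IN={a:+, c:+; rest ⊤}  OUT={a:+, c:+; rest ⊤}
  B3:  IN={c:+; rest ⊤}  OUT={c:+, f:-; rest ⊤}
  B4:  IN={c:+, f:-; rest ⊤}  OUT={a:+, c:+, e:-, f:-; rest ⊤}
  B5:  IN={a:+, c:+, e:-, f:-; rest ⊤}  OUT={a:+, b:-, c:+, d:+, e:-, f:-; rest ⊤}
  B6:  IN={a:+, c:+; rest ⊤}  OUT={c:+; rest ⊤}
  B7:  IN={c:+; rest ⊤}  OUT={c:+; rest ⊤}
  B8:  IN={c:+; rest ⊤}  OUT={c:+; rest ⊤}
  B9:  IN={c:+; rest ⊤}  OUT={c:+; rest ⊤}

Merge at B3: IN[B3] = OUT[B0] ⊔ OUT[B2] = {a: ⊤, b: ⊤, c: +, d: ⊤, e: ⊤, f: ⊤}

Answer: {a: ⊤, b: ⊤, c: +, d: ⊤, e: ⊤, f: ⊤}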